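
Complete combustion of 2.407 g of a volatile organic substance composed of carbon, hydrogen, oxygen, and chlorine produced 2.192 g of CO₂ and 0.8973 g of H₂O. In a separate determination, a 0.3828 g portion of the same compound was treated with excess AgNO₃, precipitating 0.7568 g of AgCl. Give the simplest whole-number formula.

mol C = 2.192 g CO₂ ÷ 44.009 g/mol = 0.049808 mol
mol H = 2 × 0.8973 g H₂O ÷ 18.015 g/mol = 0.099617 mol
From the AgCl data: mol Cl per gram of compound = (0.7568 ÷ 143.318) ÷ 0.3828 = 0.013795 mol/g, so in the 2.407 g combustion sample mol Cl = 0.033204 mol
mass O = 2.407 − (0.59824 + 0.10041 + 1.1771) = 0.53128 g → mol O = 0.53128 ÷ 15.999 = 0.033207 mol
Divide by the smallest (0.033204 mol): C 1.500, H 3.000, Cl 1.000, O 1.000
Multiplying each by 2 gives whole numbers: C 3.00, H 6.00, Cl 2.00, O 2.00

C3H6Cl2O2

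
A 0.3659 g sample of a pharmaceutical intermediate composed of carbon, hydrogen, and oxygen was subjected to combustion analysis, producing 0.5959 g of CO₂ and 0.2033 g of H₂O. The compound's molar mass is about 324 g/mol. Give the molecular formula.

C12H20O10

mol C = 0.5959 g CO₂ ÷ 44.009 g/mol = 0.013540 mol
mol H = 2 × 0.2033 g H₂O ÷ 18.015 g/mol = 0.022570 mol
mass O = 0.3659 − (0.16263 + 0.022751) = 0.18052 g → mol O = 0.18052 ÷ 15.999 = 0.011283 mol
Divide by the smallest (0.011283 mol): C 1.200, H 2.000, O 1.000
Multiplying each by 5 gives whole numbers: C 6.00, H 10.00, O 5.00
Empirical formula: C6H10O5
Empirical-formula mass = 162.14 g/mol; 324 ÷ 162.14 ≈ 2, so the molecular formula is C12H20O10.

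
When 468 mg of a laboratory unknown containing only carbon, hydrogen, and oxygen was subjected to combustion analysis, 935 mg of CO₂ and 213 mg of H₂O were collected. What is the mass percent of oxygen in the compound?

40.4%

mol C = 0.935 g CO₂ ÷ 44.009 g/mol = 0.02125 mol
mol H = 2 × 0.213 g H₂O ÷ 18.015 g/mol = 0.02365 mol
mass O = 0.468 − (0.2552 + 0.02384) = 0.1890 g → mol O = 0.1890 ÷ 15.999 = 0.01181 mol
mass % O = 0.1890 g ÷ 0.468 g × 100%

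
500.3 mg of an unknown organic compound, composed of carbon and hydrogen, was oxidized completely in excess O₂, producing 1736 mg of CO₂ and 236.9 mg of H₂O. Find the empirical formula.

mol C = 1.736 g CO₂ ÷ 44.009 g/mol = 0.039446 mol
mol H = 2 × 0.2369 g H₂O ÷ 18.015 g/mol = 0.026300 mol
Divide by the smallest (0.026300 mol): C 1.500, H 1.000
Multiplying each by 2 gives whole numbers: C 3.00, H 2.00

C3H2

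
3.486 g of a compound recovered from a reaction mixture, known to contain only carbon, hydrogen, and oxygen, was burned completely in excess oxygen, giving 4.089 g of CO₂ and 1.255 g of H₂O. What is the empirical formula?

C2H3O3

mol C = 4.089 g CO₂ ÷ 44.009 g/mol = 0.092913 mol
mol H = 2 × 1.255 g H₂O ÷ 18.015 g/mol = 0.13933 mol
mass O = 3.486 − (1.1160 + 0.14044) = 2.2296 g → mol O = 2.2296 ÷ 15.999 = 0.13936 mol
Divide by the smallest (0.092913 mol): C 1.000, H 1.500, O 1.500
Multiplying each by 2 gives whole numbers: C 2.00, H 3.00, O 3.00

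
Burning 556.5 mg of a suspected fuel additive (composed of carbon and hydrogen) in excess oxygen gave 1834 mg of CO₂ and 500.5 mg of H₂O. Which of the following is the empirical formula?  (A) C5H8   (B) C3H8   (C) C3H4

(C) C3H4

mol C = 1.834 g CO₂ ÷ 44.009 g/mol = 0.041673 mol
mol H = 2 × 0.5005 g H₂O ÷ 18.015 g/mol = 0.055565 mol
Divide by the smallest (0.041673 mol): C 1.000, H 1.333
Multiplying each by 3 gives whole numbers: C 3.00, H 4.00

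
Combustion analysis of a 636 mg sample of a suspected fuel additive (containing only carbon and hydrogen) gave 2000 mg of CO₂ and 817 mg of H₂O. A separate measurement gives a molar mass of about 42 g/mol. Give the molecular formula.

C3H6

mol C = 2.00 g CO₂ ÷ 44.009 g/mol = 0.04545 mol
mol H = 2 × 0.817 g H₂O ÷ 18.015 g/mol = 0.09070 mol
Divide by the smallest (0.04545 mol): C 1.000, H 1.996
Empirical formula: CH2
Empirical-formula mass = 14.03 g/mol; 42 ÷ 14.03 ≈ 3, so the molecular formula is C3H6.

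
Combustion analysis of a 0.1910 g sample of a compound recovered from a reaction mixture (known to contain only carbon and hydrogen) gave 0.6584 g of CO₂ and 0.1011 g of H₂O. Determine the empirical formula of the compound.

C4H3

mol C = 0.6584 g CO₂ ÷ 44.009 g/mol = 0.014961 mol
mol H = 2 × 0.1011 g H₂O ÷ 18.015 g/mol = 0.011224 mol
Divide by the smallest (0.011224 mol): C 1.333, H 1.000
Multiplying each by 3 gives whole numbers: C 4.00, H 3.00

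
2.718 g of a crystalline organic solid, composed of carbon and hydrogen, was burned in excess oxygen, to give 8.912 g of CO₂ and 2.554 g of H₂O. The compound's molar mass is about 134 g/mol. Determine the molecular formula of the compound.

C10H14

mol C = 8.912 g CO₂ ÷ 44.009 g/mol = 0.20250 mol
mol H = 2 × 2.554 g H₂O ÷ 18.015 g/mol = 0.28354 mol
Divide by the smallest (0.20250 mol): C 1.000, H 1.400
Multiplying each by 5 gives whole numbers: C 5.00, H 7.00
Empirical formula: C5H7
Empirical-formula mass = 67.11 g/mol; 134 ÷ 67.11 ≈ 2, so the molecular formula is C10H14.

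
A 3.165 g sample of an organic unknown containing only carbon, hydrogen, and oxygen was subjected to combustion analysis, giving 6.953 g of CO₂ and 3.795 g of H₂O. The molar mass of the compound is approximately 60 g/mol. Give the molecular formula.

mol C = 6.953 g CO₂ ÷ 44.009 g/mol = 0.15799 mol
mol H = 2 × 3.795 g H₂O ÷ 18.015 g/mol = 0.42132 mol
mass O = 3.165 − (1.8976 + 0.42469) = 0.84269 g → mol O = 0.84269 ÷ 15.999 = 0.052671 mol
Divide by the smallest (0.052671 mol): C 3.000, H 7.999, O 1.000
Empirical formula: C3H8O
Empirical-formula mass = 60.10 g/mol; 60 ÷ 60.10 ≈ 1, so the molecular formula is C3H8O.

C3H8O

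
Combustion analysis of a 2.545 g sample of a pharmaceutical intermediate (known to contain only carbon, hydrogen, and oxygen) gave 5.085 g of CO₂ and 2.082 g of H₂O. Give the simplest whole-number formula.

C2H4O

mol C = 5.085 g CO₂ ÷ 44.009 g/mol = 0.11554 mol
mol H = 2 × 2.082 g H₂O ÷ 18.015 g/mol = 0.23114 mol
mass O = 2.545 − (1.3878 + 0.23299) = 0.92420 g → mol O = 0.92420 ÷ 15.999 = 0.057766 mol
Divide by the smallest (0.057766 mol): C 2.000, H 4.001, O 1.000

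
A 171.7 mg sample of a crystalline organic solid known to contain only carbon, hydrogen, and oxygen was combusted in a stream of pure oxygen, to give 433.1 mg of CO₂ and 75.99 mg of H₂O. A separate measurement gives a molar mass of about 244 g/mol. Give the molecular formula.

C14H12O4

mol C = 0.4331 g CO₂ ÷ 44.009 g/mol = 0.0098412 mol
mol H = 2 × 0.07599 g H₂O ÷ 18.015 g/mol = 0.0084363 mol
mass O = 0.1717 − (0.11820 + 0.0085038) = 0.044994 g → mol O = 0.044994 ÷ 15.999 = 0.0028123 mol
Divide by the smallest (0.0028123 mol): C 3.499, H 3.000, O 1.000
Multiplying each by 2 gives whole numbers: C 7.00, H 6.00, O 2.00
Empirical formula: C7H6O2
Empirical-formula mass = 122.12 g/mol; 244 ÷ 122.12 ≈ 2, so the molecular formula is C14H12O4.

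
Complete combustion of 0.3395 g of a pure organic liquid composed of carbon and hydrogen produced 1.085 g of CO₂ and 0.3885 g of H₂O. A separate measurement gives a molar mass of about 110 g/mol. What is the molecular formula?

mol C = 1.085 g CO₂ ÷ 44.009 g/mol = 0.024654 mol
mol H = 2 × 0.3885 g H₂O ÷ 18.015 g/mol = 0.043131 mol
Divide by the smallest (0.024654 mol): C 1.000, H 1.749
Multiplying each by 4 gives whole numbers: C 4.00, H 7.00
Empirical formula: C4H7
Empirical-formula mass = 55.10 g/mol; 110 ÷ 55.10 ≈ 2, so the molecular formula is C8H14.

C8H14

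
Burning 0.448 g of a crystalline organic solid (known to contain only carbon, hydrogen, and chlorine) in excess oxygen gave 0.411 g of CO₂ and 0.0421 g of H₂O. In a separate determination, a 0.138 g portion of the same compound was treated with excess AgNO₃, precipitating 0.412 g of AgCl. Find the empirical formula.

C2HCl2

mol C = 0.411 g CO₂ ÷ 44.009 g/mol = 0.009339 mol
mol H = 2 × 0.0421 g H₂O ÷ 18.015 g/mol = 0.004674 mol
From the AgCl data: mol Cl per gram of compound = (0.412 ÷ 143.318) ÷ 0.138 = 0.02083 mol/g, so in the 0.448 g combustion sample mol Cl = 0.009332 mol
Divide by the smallest (0.004674 mol): C 1.998, H 1.000, Cl 1.997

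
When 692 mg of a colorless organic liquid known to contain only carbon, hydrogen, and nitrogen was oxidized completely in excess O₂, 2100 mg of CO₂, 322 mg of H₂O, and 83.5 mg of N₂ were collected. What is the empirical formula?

mol C = 2.10 g CO₂ ÷ 44.009 g/mol = 0.04772 mol
mol H = 2 × 0.322 g H₂O ÷ 18.015 g/mol = 0.03575 mol
mol N = 2 × 0.0835 g N₂ ÷ 28.014 g/mol = 0.005961 mol
Divide by the smallest (0.005961 mol): C 8.005, H 5.997, N 1.000

C8H6N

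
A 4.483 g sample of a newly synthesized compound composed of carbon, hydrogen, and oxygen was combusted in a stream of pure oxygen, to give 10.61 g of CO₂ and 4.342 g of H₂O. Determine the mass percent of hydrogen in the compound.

10.84%

mol C = 10.61 g CO₂ ÷ 44.009 g/mol = 0.24109 mol
mol H = 2 × 4.342 g H₂O ÷ 18.015 g/mol = 0.48204 mol
mass O = 4.483 − (2.8957 + 0.48590) = 1.1014 g → mol O = 1.1014 ÷ 15.999 = 0.068842 mol
mass % H = 0.48590 g ÷ 4.483 g × 100%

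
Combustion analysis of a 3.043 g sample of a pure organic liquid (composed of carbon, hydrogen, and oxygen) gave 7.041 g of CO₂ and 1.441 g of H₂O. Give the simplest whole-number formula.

mol C = 7.041 g CO₂ ÷ 44.009 g/mol = 0.15999 mol
mol H = 2 × 1.441 g H₂O ÷ 18.015 g/mol = 0.15998 mol
mass O = 3.043 − (1.9216 + 0.16126) = 0.96010 g → mol O = 0.96010 ÷ 15.999 = 0.060010 mol
Divide by the smallest (0.060010 mol): C 2.666, H 2.666, O 1.000
Multiplying each by 3 gives whole numbers: C 8.00, H 8.00, O 3.00

C8H8O3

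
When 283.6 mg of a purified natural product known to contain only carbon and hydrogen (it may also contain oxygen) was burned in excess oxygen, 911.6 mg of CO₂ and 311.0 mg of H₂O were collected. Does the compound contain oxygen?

no

mol C = 0.9116 g CO₂ ÷ 44.009 g/mol = 0.020714 mol
mol H = 2 × 0.3110 g H₂O ÷ 18.015 g/mol = 0.034527 mol
C and H together account for 0.28360 g — essentially the entire 0.2836 g sample — so the compound contains no oxygen.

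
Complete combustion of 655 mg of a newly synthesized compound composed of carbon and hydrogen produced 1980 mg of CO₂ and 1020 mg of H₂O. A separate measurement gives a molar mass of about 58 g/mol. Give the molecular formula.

C4H10

mol C = 1.98 g CO₂ ÷ 44.009 g/mol = 0.04499 mol
mol H = 2 × 1.02 g H₂O ÷ 18.015 g/mol = 0.1132 mol
Divide by the smallest (0.04499 mol): C 1.000, H 2.517
Multiplying each by 2 gives whole numbers: C 2.00, H 5.03
Empirical formula: C2H5
Empirical-formula mass = 29.06 g/mol; 58 ÷ 29.06 ≈ 2, so the molecular formula is C4H10.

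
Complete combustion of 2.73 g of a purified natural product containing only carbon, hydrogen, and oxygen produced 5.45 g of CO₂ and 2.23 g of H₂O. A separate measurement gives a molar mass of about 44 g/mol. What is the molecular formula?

mol C = 5.45 g CO₂ ÷ 44.009 g/mol = 0.1238 mol
mol H = 2 × 2.23 g H₂O ÷ 18.015 g/mol = 0.2476 mol
mass O = 2.73 − (1.487 + 0.2496) = 0.9930 g → mol O = 0.9930 ÷ 15.999 = 0.06207 mol
Divide by the smallest (0.06207 mol): C 1.995, H 3.989, O 1.000
Empirical formula: C2H4O
Empirical-formula mass = 44.05 g/mol; 44 ÷ 44.05 ≈ 1, so the molecular formula is C2H4O.

C2H4O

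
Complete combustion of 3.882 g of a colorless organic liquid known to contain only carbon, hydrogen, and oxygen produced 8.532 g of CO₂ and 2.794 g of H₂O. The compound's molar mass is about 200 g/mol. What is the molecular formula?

mol C = 8.532 g CO₂ ÷ 44.009 g/mol = 0.19387 mol
mol H = 2 × 2.794 g H₂O ÷ 18.015 g/mol = 0.31019 mol
mass O = 3.882 − (2.3286 + 0.31267) = 1.2408 g → mol O = 1.2408 ÷ 15.999 = 0.077553 mol
Divide by the smallest (0.077553 mol): C 2.500, H 4.000, O 1.000
Multiplying each by 2 gives whole numbers: C 5.00, H 8.00, O 2.00
Empirical formula: C5H8O2
Empirical-formula mass = 100.12 g/mol; 200 ÷ 100.12 ≈ 2, so the molecular formula is C10H16O4.

C10H16O4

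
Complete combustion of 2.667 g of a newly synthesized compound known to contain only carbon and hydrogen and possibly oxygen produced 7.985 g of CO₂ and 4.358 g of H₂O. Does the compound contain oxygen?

mol C = 7.985 g CO₂ ÷ 44.009 g/mol = 0.18144 mol
mol H = 2 × 4.358 g H₂O ÷ 18.015 g/mol = 0.48382 mol
C and H together account for 2.6670 g — essentially the entire 2.667 g sample — so the compound contains no oxygen.

no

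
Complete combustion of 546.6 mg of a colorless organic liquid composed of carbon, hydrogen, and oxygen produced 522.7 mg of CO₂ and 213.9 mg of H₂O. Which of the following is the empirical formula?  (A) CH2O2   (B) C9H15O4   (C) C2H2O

(A) CH2O2

mol C = 0.5227 g CO₂ ÷ 44.009 g/mol = 0.011877 mol
mol H = 2 × 0.2139 g H₂O ÷ 18.015 g/mol = 0.023747 mol
mass O = 0.5466 − (0.14266 + 0.023937) = 0.38001 g → mol O = 0.38001 ÷ 15.999 = 0.023752 mol
Divide by the smallest (0.011877 mol): C 1.000, H 1.999, O 2.000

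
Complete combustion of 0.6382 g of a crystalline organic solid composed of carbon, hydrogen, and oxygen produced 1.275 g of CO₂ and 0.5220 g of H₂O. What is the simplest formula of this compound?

C2H4O

mol C = 1.275 g CO₂ ÷ 44.009 g/mol = 0.028971 mol
mol H = 2 × 0.5220 g H₂O ÷ 18.015 g/mol = 0.057952 mol
mass O = 0.6382 − (0.34797 + 0.058415) = 0.23181 g → mol O = 0.23181 ÷ 15.999 = 0.014489 mol
Divide by the smallest (0.014489 mol): C 2.000, H 4.000, O 1.000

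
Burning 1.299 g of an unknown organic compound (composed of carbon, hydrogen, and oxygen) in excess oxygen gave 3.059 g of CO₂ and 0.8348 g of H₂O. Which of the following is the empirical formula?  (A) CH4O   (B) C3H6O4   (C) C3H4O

(C) C3H4O

mol C = 3.059 g CO₂ ÷ 44.009 g/mol = 0.069509 mol
mol H = 2 × 0.8348 g H₂O ÷ 18.015 g/mol = 0.092678 mol
mass O = 1.299 − (0.83487 + 0.093420) = 0.37071 g → mol O = 0.37071 ÷ 15.999 = 0.023171 mol
Divide by the smallest (0.023171 mol): C 3.000, H 4.000, O 1.000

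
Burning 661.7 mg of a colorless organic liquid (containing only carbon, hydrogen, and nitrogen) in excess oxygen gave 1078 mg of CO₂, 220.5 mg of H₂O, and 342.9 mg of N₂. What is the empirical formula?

CHN

mol C = 1.078 g CO₂ ÷ 44.009 g/mol = 0.024495 mol
mol H = 2 × 0.2205 g H₂O ÷ 18.015 g/mol = 0.024480 mol
mol N = 2 × 0.3429 g N₂ ÷ 28.014 g/mol = 0.024481 mol
Divide by the smallest (0.024480 mol): C 1.001, H 1.000, N 1.000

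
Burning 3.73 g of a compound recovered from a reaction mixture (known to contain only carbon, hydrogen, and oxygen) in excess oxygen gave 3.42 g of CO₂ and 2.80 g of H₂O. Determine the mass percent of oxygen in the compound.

66.6%

mol C = 3.42 g CO₂ ÷ 44.009 g/mol = 0.07771 mol
mol H = 2 × 2.80 g H₂O ÷ 18.015 g/mol = 0.3109 mol
mass O = 3.73 − (0.9334 + 0.3133) = 2.483 g → mol O = 2.483 ÷ 15.999 = 0.1552 mol
mass % O = 2.483 g ÷ 3.73 g × 100%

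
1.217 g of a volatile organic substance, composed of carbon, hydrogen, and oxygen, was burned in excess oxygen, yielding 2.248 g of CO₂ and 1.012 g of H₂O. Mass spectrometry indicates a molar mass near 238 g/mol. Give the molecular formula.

C10H22O6

mol C = 2.248 g CO₂ ÷ 44.009 g/mol = 0.051080 mol
mol H = 2 × 1.012 g H₂O ÷ 18.015 g/mol = 0.11235 mol
mass O = 1.217 − (0.61353 + 0.11325) = 0.49022 g → mol O = 0.49022 ÷ 15.999 = 0.030641 mol
Divide by the smallest (0.030641 mol): C 1.667, H 3.667, O 1.000
Multiplying each by 3 gives whole numbers: C 5.00, H 11.00, O 3.00
Empirical formula: C5H11O3
Empirical-formula mass = 119.14 g/mol; 238 ÷ 119.14 ≈ 2, so the molecular formula is C10H22O6.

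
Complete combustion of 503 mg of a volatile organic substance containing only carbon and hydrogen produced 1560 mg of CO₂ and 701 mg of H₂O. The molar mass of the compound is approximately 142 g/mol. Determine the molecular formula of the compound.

mol C = 1.56 g CO₂ ÷ 44.009 g/mol = 0.03545 mol
mol H = 2 × 0.701 g H₂O ÷ 18.015 g/mol = 0.07782 mol
Divide by the smallest (0.03545 mol): C 1.000, H 2.195
Multiplying each by 5 gives whole numbers: C 5.00, H 10.98
Empirical formula: C5H11
Empirical-formula mass = 71.14 g/mol; 142 ÷ 71.14 ≈ 2, so the molecular formula is C10H22.

C10H22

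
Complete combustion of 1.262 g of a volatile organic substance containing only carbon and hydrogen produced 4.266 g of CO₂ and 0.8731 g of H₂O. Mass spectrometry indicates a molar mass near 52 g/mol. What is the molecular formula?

mol C = 4.266 g CO₂ ÷ 44.009 g/mol = 0.096935 mol
mol H = 2 × 0.8731 g H₂O ÷ 18.015 g/mol = 0.096930 mol
Divide by the smallest (0.096930 mol): C 1.000, H 1.000
Empirical formula: CH
Empirical-formula mass = 13.02 g/mol; 52 ÷ 13.02 ≈ 4, so the molecular formula is C4H4.

C4H4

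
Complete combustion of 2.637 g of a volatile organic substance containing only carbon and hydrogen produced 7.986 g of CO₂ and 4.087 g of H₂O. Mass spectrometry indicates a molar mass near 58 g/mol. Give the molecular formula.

C4H10

mol C = 7.986 g CO₂ ÷ 44.009 g/mol = 0.18146 mol
mol H = 2 × 4.087 g H₂O ÷ 18.015 g/mol = 0.45373 mol
Divide by the smallest (0.18146 mol): C 1.000, H 2.500
Multiplying each by 2 gives whole numbers: C 2.00, H 5.00
Empirical formula: C2H5
Empirical-formula mass = 29.06 g/mol; 58 ÷ 29.06 ≈ 2, so the molecular formula is C4H10.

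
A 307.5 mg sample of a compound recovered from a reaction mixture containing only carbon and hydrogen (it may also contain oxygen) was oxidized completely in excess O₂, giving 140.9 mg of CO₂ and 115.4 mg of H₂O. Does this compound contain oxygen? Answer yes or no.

mol C = 0.1409 g CO₂ ÷ 44.009 g/mol = 0.0032016 mol
mol H = 2 × 0.1154 g H₂O ÷ 18.015 g/mol = 0.012812 mol
C and H account for only 0.051369 g of the 0.3075 g sample; the remaining 0.25613 g must be oxygen.

yes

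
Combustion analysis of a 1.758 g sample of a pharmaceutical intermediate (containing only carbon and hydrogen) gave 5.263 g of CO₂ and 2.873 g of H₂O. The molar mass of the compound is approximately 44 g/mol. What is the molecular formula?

C3H8

mol C = 5.263 g CO₂ ÷ 44.009 g/mol = 0.11959 mol
mol H = 2 × 2.873 g H₂O ÷ 18.015 g/mol = 0.31896 mol
Divide by the smallest (0.11959 mol): C 1.000, H 2.667
Multiplying each by 3 gives whole numbers: C 3.00, H 8.00
Empirical formula: C3H8
Empirical-formula mass = 44.10 g/mol; 44 ÷ 44.10 ≈ 1, so the molecular formula is C3H8.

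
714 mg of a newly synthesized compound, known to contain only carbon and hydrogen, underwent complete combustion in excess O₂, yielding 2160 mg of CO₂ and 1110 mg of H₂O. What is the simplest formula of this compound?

mol C = 2.16 g CO₂ ÷ 44.009 g/mol = 0.04908 mol
mol H = 2 × 1.11 g H₂O ÷ 18.015 g/mol = 0.1232 mol
Divide by the smallest (0.04908 mol): C 1.000, H 2.511
Multiplying each by 2 gives whole numbers: C 2.00, H 5.02

C2H5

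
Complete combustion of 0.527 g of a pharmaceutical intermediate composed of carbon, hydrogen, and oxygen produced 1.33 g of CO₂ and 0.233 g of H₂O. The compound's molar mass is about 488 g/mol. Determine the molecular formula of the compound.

C28H24O8

mol C = 1.33 g CO₂ ÷ 44.009 g/mol = 0.03022 mol
mol H = 2 × 0.233 g H₂O ÷ 18.015 g/mol = 0.02587 mol
mass O = 0.527 − (0.3630 + 0.02607) = 0.1379 g → mol O = 0.1379 ÷ 15.999 = 0.008622 mol
Divide by the smallest (0.008622 mol): C 3.505, H 3.000, O 1.000
Multiplying each by 2 gives whole numbers: C 7.01, H 6.00, O 2.00
Empirical formula: C7H6O2
Empirical-formula mass = 122.12 g/mol; 488 ÷ 122.12 ≈ 4, so the molecular formula is C28H24O8.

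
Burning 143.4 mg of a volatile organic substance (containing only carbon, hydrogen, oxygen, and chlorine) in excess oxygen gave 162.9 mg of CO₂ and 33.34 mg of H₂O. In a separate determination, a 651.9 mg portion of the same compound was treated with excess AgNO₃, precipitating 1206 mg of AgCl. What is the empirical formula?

C2H2ClO

mol C = 0.1629 g CO₂ ÷ 44.009 g/mol = 0.0037015 mol
mol H = 2 × 0.03334 g H₂O ÷ 18.015 g/mol = 0.0037014 mol
From the AgCl data: mol Cl per gram of compound = (1.206 ÷ 143.318) ÷ 0.6519 = 0.012908 mol/g, so in the 0.1434 g combustion sample mol Cl = 0.0018510 mol
mass O = 0.1434 − (0.044459 + 0.0037310 + 0.065619) = 0.029591 g → mol O = 0.029591 ÷ 15.999 = 0.0018495 mol
Divide by the smallest (0.0018495 mol): C 2.001, H 2.001, Cl 1.001, O 1.000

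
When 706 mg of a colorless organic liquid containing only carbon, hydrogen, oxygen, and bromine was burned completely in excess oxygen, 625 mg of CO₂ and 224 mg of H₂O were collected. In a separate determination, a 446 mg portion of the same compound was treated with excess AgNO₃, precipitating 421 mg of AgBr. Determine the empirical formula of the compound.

mol C = 0.625 g CO₂ ÷ 44.009 g/mol = 0.01420 mol
mol H = 2 × 0.224 g H₂O ÷ 18.015 g/mol = 0.02487 mol
From the AgBr data: mol Br per gram of compound = (0.421 ÷ 187.772) ÷ 0.446 = 0.005027 mol/g, so in the 0.706 g combustion sample mol Br = 0.003549 mol
mass O = 0.706 − (0.1706 + 0.02507 + 0.2836) = 0.2268 g → mol O = 0.2268 ÷ 15.999 = 0.01417 mol
Divide by the smallest (0.003549 mol): C 4.001, H 7.007, Br 1.000, O 3.994

C4H7BrO4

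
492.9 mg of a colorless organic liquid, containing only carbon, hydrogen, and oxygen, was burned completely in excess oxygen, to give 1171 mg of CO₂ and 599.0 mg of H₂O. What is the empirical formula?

mol C = 1.171 g CO₂ ÷ 44.009 g/mol = 0.026608 mol
mol H = 2 × 0.5990 g H₂O ÷ 18.015 g/mol = 0.066500 mol
mass O = 0.4929 − (0.31959 + 0.067032) = 0.10628 g → mol O = 0.10628 ÷ 15.999 = 0.0066427 mol
Divide by the smallest (0.0066427 mol): C 4.006, H 10.011, O 1.000

C4H10O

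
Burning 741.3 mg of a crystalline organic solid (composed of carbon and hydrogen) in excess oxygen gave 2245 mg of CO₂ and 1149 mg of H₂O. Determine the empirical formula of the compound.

C2H5

mol C = 2.245 g CO₂ ÷ 44.009 g/mol = 0.051012 mol
mol H = 2 × 1.149 g H₂O ÷ 18.015 g/mol = 0.12756 mol
Divide by the smallest (0.051012 mol): C 1.000, H 2.501
Multiplying each by 2 gives whole numbers: C 2.00, H 5.00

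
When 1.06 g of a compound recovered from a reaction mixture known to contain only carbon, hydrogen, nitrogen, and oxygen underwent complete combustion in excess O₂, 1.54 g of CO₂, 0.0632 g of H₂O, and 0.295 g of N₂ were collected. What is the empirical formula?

mol C = 1.54 g CO₂ ÷ 44.009 g/mol = 0.03499 mol
mol H = 2 × 0.0632 g H₂O ÷ 18.015 g/mol = 0.007016 mol
mol N = 2 × 0.295 g N₂ ÷ 28.014 g/mol = 0.02106 mol
mass O = 1.06 − (0.4203 + 0.007073 + 0.2950) = 0.3376 g → mol O = 0.3376 ÷ 15.999 = 0.02110 mol
Divide by the smallest (0.007016 mol): C 4.987, H 1.000, N 3.002, O 3.008

C5HN3O3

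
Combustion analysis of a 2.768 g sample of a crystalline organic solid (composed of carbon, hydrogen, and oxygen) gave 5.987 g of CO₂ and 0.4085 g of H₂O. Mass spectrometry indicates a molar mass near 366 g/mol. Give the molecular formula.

mol C = 5.987 g CO₂ ÷ 44.009 g/mol = 0.13604 mol
mol H = 2 × 0.4085 g H₂O ÷ 18.015 g/mol = 0.045351 mol
mass O = 2.768 − (1.6340 + 0.045714) = 1.0883 g → mol O = 1.0883 ÷ 15.999 = 0.068023 mol
Divide by the smallest (0.045351 mol): C 3.000, H 1.000, O 1.500
Multiplying each by 2 gives whole numbers: C 6.00, H 2.00, O 3.00
Empirical formula: C6H2O3
Empirical-formula mass = 122.08 g/mol; 366 ÷ 122.08 ≈ 3, so the molecular formula is C18H6O9.

C18H6O9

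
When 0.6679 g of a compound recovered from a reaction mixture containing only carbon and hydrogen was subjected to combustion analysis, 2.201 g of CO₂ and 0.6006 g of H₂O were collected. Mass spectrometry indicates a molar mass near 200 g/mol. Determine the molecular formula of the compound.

mol C = 2.201 g CO₂ ÷ 44.009 g/mol = 0.050012 mol
mol H = 2 × 0.6006 g H₂O ÷ 18.015 g/mol = 0.066678 mol
Divide by the smallest (0.050012 mol): C 1.000, H 1.333
Multiplying each by 3 gives whole numbers: C 3.00, H 4.00
Empirical formula: C3H4
Empirical-formula mass = 40.06 g/mol; 200 ÷ 40.06 ≈ 5, so the molecular formula is C15H20.

C15H20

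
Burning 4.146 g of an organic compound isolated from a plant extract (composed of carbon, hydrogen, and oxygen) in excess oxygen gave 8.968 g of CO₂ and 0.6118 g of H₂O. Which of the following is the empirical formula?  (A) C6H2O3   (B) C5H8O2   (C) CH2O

(A) C6H2O3

mol C = 8.968 g CO₂ ÷ 44.009 g/mol = 0.20378 mol
mol H = 2 × 0.6118 g H₂O ÷ 18.015 g/mol = 0.067921 mol
mass O = 4.146 − (2.4476 + 0.068465) = 1.6300 g → mol O = 1.6300 ÷ 15.999 = 0.10188 mol
Divide by the smallest (0.067921 mol): C 3.000, H 1.000, O 1.500
Multiplying each by 2 gives whole numbers: C 6.00, H 2.00, O 3.00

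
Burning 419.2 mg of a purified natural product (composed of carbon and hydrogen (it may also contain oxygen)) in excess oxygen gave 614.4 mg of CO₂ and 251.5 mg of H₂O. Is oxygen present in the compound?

mol C = 0.6144 g CO₂ ÷ 44.009 g/mol = 0.013961 mol
mol H = 2 × 0.2515 g H₂O ÷ 18.015 g/mol = 0.027921 mol
C and H account for only 0.19583 g of the 0.4192 g sample; the remaining 0.22337 g must be oxygen.

yes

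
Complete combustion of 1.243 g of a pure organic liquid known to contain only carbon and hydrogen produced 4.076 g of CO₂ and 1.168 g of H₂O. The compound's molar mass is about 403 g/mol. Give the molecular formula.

C30H42

mol C = 4.076 g CO₂ ÷ 44.009 g/mol = 0.092617 mol
mol H = 2 × 1.168 g H₂O ÷ 18.015 g/mol = 0.12967 mol
Divide by the smallest (0.092617 mol): C 1.000, H 1.400
Multiplying each by 5 gives whole numbers: C 5.00, H 7.00
Empirical formula: C5H7
Empirical-formula mass = 67.11 g/mol; 403 ÷ 67.11 ≈ 6, so the molecular formula is C30H42.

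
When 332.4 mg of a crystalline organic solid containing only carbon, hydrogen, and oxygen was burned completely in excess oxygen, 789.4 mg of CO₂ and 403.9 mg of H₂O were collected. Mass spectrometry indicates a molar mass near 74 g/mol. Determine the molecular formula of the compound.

C4H10O

mol C = 0.7894 g CO₂ ÷ 44.009 g/mol = 0.017937 mol
mol H = 2 × 0.4039 g H₂O ÷ 18.015 g/mol = 0.044840 mol
mass O = 0.3324 − (0.21544 + 0.045199) = 0.071757 g → mol O = 0.071757 ÷ 15.999 = 0.0044851 mol
Divide by the smallest (0.0044851 mol): C 3.999, H 9.998, O 1.000
Empirical formula: C4H10O
Empirical-formula mass = 74.12 g/mol; 74 ÷ 74.12 ≈ 1, so the molecular formula is C4H10O.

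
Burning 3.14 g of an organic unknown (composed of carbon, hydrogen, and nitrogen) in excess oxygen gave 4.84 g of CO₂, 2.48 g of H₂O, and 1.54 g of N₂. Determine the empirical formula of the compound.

C2H5N2

mol C = 4.84 g CO₂ ÷ 44.009 g/mol = 0.1100 mol
mol H = 2 × 2.48 g H₂O ÷ 18.015 g/mol = 0.2753 mol
mol N = 2 × 1.54 g N₂ ÷ 28.014 g/mol = 0.1099 mol
Divide by the smallest (0.1099 mol): C 1.000, H 2.504, N 1.000
Multiplying each by 2 gives whole numbers: C 2.00, H 5.01, N 2.00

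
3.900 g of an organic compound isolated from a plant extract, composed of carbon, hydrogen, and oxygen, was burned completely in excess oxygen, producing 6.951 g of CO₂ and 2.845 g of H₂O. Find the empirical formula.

C3H6O2

mol C = 6.951 g CO₂ ÷ 44.009 g/mol = 0.15794 mol
mol H = 2 × 2.845 g H₂O ÷ 18.015 g/mol = 0.31585 mol
mass O = 3.900 − (1.8971 + 0.31837) = 1.6845 g → mol O = 1.6845 ÷ 15.999 = 0.10529 mol
Divide by the smallest (0.10529 mol): C 1.500, H 3.000, O 1.000
Multiplying each by 2 gives whole numbers: C 3.00, H 6.00, O 2.00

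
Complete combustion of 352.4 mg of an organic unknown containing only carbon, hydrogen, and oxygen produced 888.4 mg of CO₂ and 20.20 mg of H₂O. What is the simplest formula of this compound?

C9HO3

mol C = 0.8884 g CO₂ ÷ 44.009 g/mol = 0.020187 mol
mol H = 2 × 0.02020 g H₂O ÷ 18.015 g/mol = 0.0022426 mol
mass O = 0.3524 − (0.24246 + 0.0022605) = 0.10768 g → mol O = 0.10768 ÷ 15.999 = 0.0067302 mol
Divide by the smallest (0.0022426 mol): C 9.002, H 1.000, O 3.001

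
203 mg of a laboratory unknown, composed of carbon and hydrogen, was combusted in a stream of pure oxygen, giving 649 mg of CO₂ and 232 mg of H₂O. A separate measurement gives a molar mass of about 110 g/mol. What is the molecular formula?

C8H14

mol C = 0.649 g CO₂ ÷ 44.009 g/mol = 0.01475 mol
mol H = 2 × 0.232 g H₂O ÷ 18.015 g/mol = 0.02576 mol
Divide by the smallest (0.01475 mol): C 1.000, H 1.747
Multiplying each by 4 gives whole numbers: C 4.00, H 6.99
Empirical formula: C4H7
Empirical-formula mass = 55.10 g/mol; 110 ÷ 55.10 ≈ 2, so the molecular formula is C8H14.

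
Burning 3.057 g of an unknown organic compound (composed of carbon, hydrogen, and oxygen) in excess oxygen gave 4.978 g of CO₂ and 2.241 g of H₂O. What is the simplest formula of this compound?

C5H11O4

mol C = 4.978 g CO₂ ÷ 44.009 g/mol = 0.11311 mol
mol H = 2 × 2.241 g H₂O ÷ 18.015 g/mol = 0.24879 mol
mass O = 3.057 − (1.3586 + 0.25078) = 1.4476 g → mol O = 1.4476 ÷ 15.999 = 0.090482 mol
Divide by the smallest (0.090482 mol): C 1.250, H 2.750, O 1.000
Multiplying each by 4 gives whole numbers: C 5.00, H 11.00, O 4.00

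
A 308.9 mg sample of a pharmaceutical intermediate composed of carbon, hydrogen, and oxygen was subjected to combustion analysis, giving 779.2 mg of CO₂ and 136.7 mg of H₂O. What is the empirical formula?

mol C = 0.7792 g CO₂ ÷ 44.009 g/mol = 0.017705 mol
mol H = 2 × 0.1367 g H₂O ÷ 18.015 g/mol = 0.015176 mol
mass O = 0.3089 − (0.21266 + 0.015298) = 0.080942 g → mol O = 0.080942 ÷ 15.999 = 0.0050592 mol
Divide by the smallest (0.0050592 mol): C 3.500, H 3.000, O 1.000
Multiplying each by 2 gives whole numbers: C 7.00, H 6.00, O 2.00

C7H6O2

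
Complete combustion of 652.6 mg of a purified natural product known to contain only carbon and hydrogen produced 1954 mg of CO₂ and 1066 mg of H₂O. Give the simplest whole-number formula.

mol C = 1.954 g CO₂ ÷ 44.009 g/mol = 0.044400 mol
mol H = 2 × 1.066 g H₂O ÷ 18.015 g/mol = 0.11835 mol
Divide by the smallest (0.044400 mol): C 1.000, H 2.665
Multiplying each by 3 gives whole numbers: C 3.00, H 8.00

C3H8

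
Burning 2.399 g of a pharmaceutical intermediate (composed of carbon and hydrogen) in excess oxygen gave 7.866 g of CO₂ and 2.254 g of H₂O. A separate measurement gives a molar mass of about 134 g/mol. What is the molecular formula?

C10H14

mol C = 7.866 g CO₂ ÷ 44.009 g/mol = 0.17874 mol
mol H = 2 × 2.254 g H₂O ÷ 18.015 g/mol = 0.25024 mol
Divide by the smallest (0.17874 mol): C 1.000, H 1.400
Multiplying each by 5 gives whole numbers: C 5.00, H 7.00
Empirical formula: C5H7
Empirical-formula mass = 67.11 g/mol; 134 ÷ 67.11 ≈ 2, so the molecular formula is C10H14.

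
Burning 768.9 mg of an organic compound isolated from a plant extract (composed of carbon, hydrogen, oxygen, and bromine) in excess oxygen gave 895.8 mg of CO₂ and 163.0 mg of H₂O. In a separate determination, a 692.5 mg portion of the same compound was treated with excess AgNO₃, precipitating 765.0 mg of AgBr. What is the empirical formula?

mol C = 0.8958 g CO₂ ÷ 44.009 g/mol = 0.020355 mol
mol H = 2 × 0.1630 g H₂O ÷ 18.015 g/mol = 0.018096 mol
From the AgBr data: mol Br per gram of compound = (0.7650 ÷ 187.772) ÷ 0.6925 = 0.0058832 mol/g, so in the 0.7689 g combustion sample mol Br = 0.0045236 mol
mass O = 0.7689 − (0.24448 + 0.018241 + 0.36145) = 0.14473 g → mol O = 0.14473 ÷ 15.999 = 0.0090459 mol
Divide by the smallest (0.0045236 mol): C 4.500, H 4.000, Br 1.000, O 2.000
Multiplying each by 2 gives whole numbers: C 9.00, H 8.00, Br 2.00, O 4.00

C9H8Br2O4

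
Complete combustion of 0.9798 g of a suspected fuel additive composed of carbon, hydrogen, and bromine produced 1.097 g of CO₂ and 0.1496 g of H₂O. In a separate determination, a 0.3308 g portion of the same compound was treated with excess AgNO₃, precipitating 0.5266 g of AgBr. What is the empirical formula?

C3H2Br

mol C = 1.097 g CO₂ ÷ 44.009 g/mol = 0.024927 mol
mol H = 2 × 0.1496 g H₂O ÷ 18.015 g/mol = 0.016608 mol
From the AgBr data: mol Br per gram of compound = (0.5266 ÷ 187.772) ÷ 0.3308 = 0.0084778 mol/g, so in the 0.9798 g combustion sample mol Br = 0.0083066 mol
Divide by the smallest (0.0083066 mol): C 3.001, H 1.999, Br 1.000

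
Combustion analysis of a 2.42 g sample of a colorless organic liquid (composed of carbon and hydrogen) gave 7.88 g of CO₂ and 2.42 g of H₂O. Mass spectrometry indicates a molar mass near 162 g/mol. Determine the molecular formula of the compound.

mol C = 7.88 g CO₂ ÷ 44.009 g/mol = 0.1791 mol
mol H = 2 × 2.42 g H₂O ÷ 18.015 g/mol = 0.2687 mol
Divide by the smallest (0.1791 mol): C 1.000, H 1.500
Multiplying each by 2 gives whole numbers: C 2.00, H 3.00
Empirical formula: C2H3
Empirical-formula mass = 27.05 g/mol; 162 ÷ 27.05 ≈ 6, so the molecular formula is C12H18.

C12H18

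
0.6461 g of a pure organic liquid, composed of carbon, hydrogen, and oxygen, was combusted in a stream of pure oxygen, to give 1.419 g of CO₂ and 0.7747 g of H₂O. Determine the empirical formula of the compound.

C3H8O

mol C = 1.419 g CO₂ ÷ 44.009 g/mol = 0.032243 mol
mol H = 2 × 0.7747 g H₂O ÷ 18.015 g/mol = 0.086006 mol
mass O = 0.6461 − (0.38728 + 0.086694) = 0.17213 g → mol O = 0.17213 ÷ 15.999 = 0.010759 mol
Divide by the smallest (0.010759 mol): C 2.997, H 7.994, O 1.000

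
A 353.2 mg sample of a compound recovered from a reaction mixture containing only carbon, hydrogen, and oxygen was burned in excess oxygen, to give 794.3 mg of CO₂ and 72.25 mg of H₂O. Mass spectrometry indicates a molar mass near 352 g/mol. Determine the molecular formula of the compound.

mol C = 0.7943 g CO₂ ÷ 44.009 g/mol = 0.018049 mol
mol H = 2 × 0.07225 g H₂O ÷ 18.015 g/mol = 0.0080211 mol
mass O = 0.3532 − (0.21678 + 0.0080853) = 0.12833 g → mol O = 0.12833 ÷ 15.999 = 0.0080213 mol
Divide by the smallest (0.0080211 mol): C 2.250, H 1.000, O 1.000
Multiplying each by 4 gives whole numbers: C 9.00, H 4.00, O 4.00
Empirical formula: C9H4O4
Empirical-formula mass = 176.13 g/mol; 352 ÷ 176.13 ≈ 2, so the molecular formula is C18H8O8.

C18H8O8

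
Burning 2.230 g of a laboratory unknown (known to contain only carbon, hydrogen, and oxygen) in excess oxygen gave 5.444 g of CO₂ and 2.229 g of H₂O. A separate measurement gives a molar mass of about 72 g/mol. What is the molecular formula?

mol C = 5.444 g CO₂ ÷ 44.009 g/mol = 0.12370 mol
mol H = 2 × 2.229 g H₂O ÷ 18.015 g/mol = 0.24746 mol
mass O = 2.230 − (1.4858 + 0.24944) = 0.49478 g → mol O = 0.49478 ÷ 15.999 = 0.030925 mol
Divide by the smallest (0.030925 mol): C 4.000, H 8.002, O 1.000
Empirical formula: C4H8O
Empirical-formula mass = 72.11 g/mol; 72 ÷ 72.11 ≈ 1, so the molecular formula is C4H8O.

C4H8O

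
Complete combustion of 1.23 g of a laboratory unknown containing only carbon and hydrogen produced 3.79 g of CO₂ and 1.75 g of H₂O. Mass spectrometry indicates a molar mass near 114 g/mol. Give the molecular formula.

mol C = 3.79 g CO₂ ÷ 44.009 g/mol = 0.08612 mol
mol H = 2 × 1.75 g H₂O ÷ 18.015 g/mol = 0.1943 mol
Divide by the smallest (0.08612 mol): C 1.000, H 2.256
Multiplying each by 4 gives whole numbers: C 4.00, H 9.02
Empirical formula: C4H9
Empirical-formula mass = 57.12 g/mol; 114 ÷ 57.12 ≈ 2, so the molecular formula is C8H18.

C8H18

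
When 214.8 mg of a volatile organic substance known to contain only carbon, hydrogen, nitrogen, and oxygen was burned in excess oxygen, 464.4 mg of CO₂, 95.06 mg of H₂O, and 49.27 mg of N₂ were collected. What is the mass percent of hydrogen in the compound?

4.95%

mol C = 0.4644 g CO₂ ÷ 44.009 g/mol = 0.010552 mol
mol H = 2 × 0.09506 g H₂O ÷ 18.015 g/mol = 0.010553 mol
mol N = 2 × 0.04927 g N₂ ÷ 28.014 g/mol = 0.0035175 mol
mass O = 0.2148 − (0.12674 + 0.010638 + 0.049270) = 0.028147 g → mol O = 0.028147 ÷ 15.999 = 0.0017593 mol
mass % H = 0.010638 g ÷ 0.2148 g × 100%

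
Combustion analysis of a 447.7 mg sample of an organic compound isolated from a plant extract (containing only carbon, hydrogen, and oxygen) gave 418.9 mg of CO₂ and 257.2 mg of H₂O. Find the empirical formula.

mol C = 0.4189 g CO₂ ÷ 44.009 g/mol = 0.0095185 mol
mol H = 2 × 0.2572 g H₂O ÷ 18.015 g/mol = 0.028554 mol
mass O = 0.4477 − (0.11433 + 0.028782) = 0.30459 g → mol O = 0.30459 ÷ 15.999 = 0.019038 mol
Divide by the smallest (0.0095185 mol): C 1.000, H 3.000, O 2.000

CH3O2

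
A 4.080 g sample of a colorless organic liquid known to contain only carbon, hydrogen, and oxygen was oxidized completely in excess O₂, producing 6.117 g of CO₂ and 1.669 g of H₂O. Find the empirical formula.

mol C = 6.117 g CO₂ ÷ 44.009 g/mol = 0.13899 mol
mol H = 2 × 1.669 g H₂O ÷ 18.015 g/mol = 0.18529 mol
mass O = 4.080 − (1.6695 + 0.18677) = 2.2238 g → mol O = 2.2238 ÷ 15.999 = 0.13899 mol
Divide by the smallest (0.13899 mol): C 1.000, H 1.333, O 1.000
Multiplying each by 3 gives whole numbers: C 3.00, H 4.00, O 3.00

C3H4O3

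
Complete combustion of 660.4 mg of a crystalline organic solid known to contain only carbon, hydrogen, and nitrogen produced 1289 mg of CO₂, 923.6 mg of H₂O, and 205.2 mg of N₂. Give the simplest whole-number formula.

C2H7N

mol C = 1.289 g CO₂ ÷ 44.009 g/mol = 0.029289 mol
mol H = 2 × 0.9236 g H₂O ÷ 18.015 g/mol = 0.10254 mol
mol N = 2 × 0.2052 g N₂ ÷ 28.014 g/mol = 0.014650 mol
Divide by the smallest (0.014650 mol): C 1.999, H 6.999, N 1.000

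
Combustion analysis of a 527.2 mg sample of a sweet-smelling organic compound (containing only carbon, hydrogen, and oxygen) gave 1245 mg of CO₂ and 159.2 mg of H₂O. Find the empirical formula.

C8H5O3

mol C = 1.245 g CO₂ ÷ 44.009 g/mol = 0.028290 mol
mol H = 2 × 0.1592 g H₂O ÷ 18.015 g/mol = 0.017674 mol
mass O = 0.5272 − (0.33979 + 0.017816) = 0.16960 g → mol O = 0.16960 ÷ 15.999 = 0.010600 mol
Divide by the smallest (0.010600 mol): C 2.669, H 1.667, O 1.000
Multiplying each by 3 gives whole numbers: C 8.01, H 5.00, O 3.00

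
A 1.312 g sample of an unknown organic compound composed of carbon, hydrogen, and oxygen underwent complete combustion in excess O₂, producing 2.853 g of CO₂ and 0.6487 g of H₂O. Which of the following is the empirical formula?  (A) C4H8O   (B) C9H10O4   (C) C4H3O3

mol C = 2.853 g CO₂ ÷ 44.009 g/mol = 0.064828 mol
mol H = 2 × 0.6487 g H₂O ÷ 18.015 g/mol = 0.072018 mol
mass O = 1.312 − (0.77864 + 0.072594) = 0.46076 g → mol O = 0.46076 ÷ 15.999 = 0.028799 mol
Divide by the smallest (0.028799 mol): C 2.251, H 2.501, O 1.000
Multiplying each by 4 gives whole numbers: C 9.00, H 10.00, O 4.00

(B) C9H10O4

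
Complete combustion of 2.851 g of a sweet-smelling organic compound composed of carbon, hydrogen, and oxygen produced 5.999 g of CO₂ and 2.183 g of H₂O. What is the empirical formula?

mol C = 5.999 g CO₂ ÷ 44.009 g/mol = 0.13631 mol
mol H = 2 × 2.183 g H₂O ÷ 18.015 g/mol = 0.24235 mol
mass O = 2.851 − (1.6373 + 0.24429) = 0.96945 g → mol O = 0.96945 ÷ 15.999 = 0.060595 mol
Divide by the smallest (0.060595 mol): C 2.250, H 4.000, O 1.000
Multiplying each by 4 gives whole numbers: C 9.00, H 16.00, O 4.00

C9H16O4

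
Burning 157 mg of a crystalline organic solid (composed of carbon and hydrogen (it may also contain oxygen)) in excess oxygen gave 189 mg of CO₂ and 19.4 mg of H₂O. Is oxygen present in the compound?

mol C = 0.189 g CO₂ ÷ 44.009 g/mol = 0.004295 mol
mol H = 2 × 0.0194 g H₂O ÷ 18.015 g/mol = 0.002154 mol
C and H account for only 0.05375 g of the 0.157 g sample; the remaining 0.1032 g must be oxygen.

yes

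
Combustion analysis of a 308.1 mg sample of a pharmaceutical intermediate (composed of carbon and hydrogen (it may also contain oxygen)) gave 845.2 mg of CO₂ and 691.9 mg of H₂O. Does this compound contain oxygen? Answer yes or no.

mol C = 0.8452 g CO₂ ÷ 44.009 g/mol = 0.019205 mol
mol H = 2 × 0.6919 g H₂O ÷ 18.015 g/mol = 0.076814 mol
C and H together account for 0.30810 g — essentially the entire 0.3081 g sample — so the compound contains no oxygen.

no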